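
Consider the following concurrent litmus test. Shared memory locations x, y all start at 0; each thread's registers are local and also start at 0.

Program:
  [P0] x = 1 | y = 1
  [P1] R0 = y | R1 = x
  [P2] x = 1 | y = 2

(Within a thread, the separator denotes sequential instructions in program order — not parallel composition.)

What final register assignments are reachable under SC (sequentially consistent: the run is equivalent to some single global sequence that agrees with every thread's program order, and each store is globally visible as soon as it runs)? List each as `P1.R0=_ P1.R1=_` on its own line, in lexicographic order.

outcome vector order: (P1.R0,P1.R1)
|SC outcomes| = 4

P1.R0=0 P1.R1=0
P1.R0=0 P1.R1=1
P1.R0=1 P1.R1=1
P1.R0=2 P1.R1=1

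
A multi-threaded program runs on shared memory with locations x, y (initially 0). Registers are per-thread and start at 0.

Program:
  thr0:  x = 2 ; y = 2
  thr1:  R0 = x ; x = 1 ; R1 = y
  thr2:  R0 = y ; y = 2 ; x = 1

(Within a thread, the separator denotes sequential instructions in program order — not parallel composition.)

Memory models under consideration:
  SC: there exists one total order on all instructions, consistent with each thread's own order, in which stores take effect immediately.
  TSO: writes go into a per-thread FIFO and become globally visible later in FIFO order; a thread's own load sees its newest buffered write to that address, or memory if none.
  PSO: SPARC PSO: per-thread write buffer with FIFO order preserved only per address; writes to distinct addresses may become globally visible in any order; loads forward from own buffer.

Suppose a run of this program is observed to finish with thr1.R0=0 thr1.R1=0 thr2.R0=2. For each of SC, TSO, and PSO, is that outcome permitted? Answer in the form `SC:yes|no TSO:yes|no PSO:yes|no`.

SC:yes TSO:yes PSO:yes

outcome vector order: (thr1.R0,thr1.R1,thr2.R0)
under SC → 000, 002, 020, 022, 120, 122, 200, 202, 220, 222
under TSO → 000, 002, 020, 022, 120, 122, 200, 202, 220, 222
under PSO → 000, 002, 020, 022, 100, 120, 122, 200, 202, 220, 222
target 002 ∈ {SC,TSO,PSO}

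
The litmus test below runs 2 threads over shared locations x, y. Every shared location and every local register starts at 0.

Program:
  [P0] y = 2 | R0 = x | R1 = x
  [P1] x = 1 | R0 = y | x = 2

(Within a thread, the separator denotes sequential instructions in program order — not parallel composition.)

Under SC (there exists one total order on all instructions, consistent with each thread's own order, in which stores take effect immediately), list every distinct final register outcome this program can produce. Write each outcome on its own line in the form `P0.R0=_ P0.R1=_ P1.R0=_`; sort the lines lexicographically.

P0.R0=0 P0.R1=0 P1.R0=2
P0.R0=0 P0.R1=1 P1.R0=2
P0.R0=0 P0.R1=2 P1.R0=2
P0.R0=1 P0.R1=1 P1.R0=0
P0.R0=1 P0.R1=1 P1.R0=2
P0.R0=1 P0.R1=2 P1.R0=0
P0.R0=1 P0.R1=2 P1.R0=2
P0.R0=2 P0.R1=2 P1.R0=0
P0.R0=2 P0.R1=2 P1.R0=2

outcome vector order: (P0.R0,P0.R1,P1.R0)
|SC outcomes| = 9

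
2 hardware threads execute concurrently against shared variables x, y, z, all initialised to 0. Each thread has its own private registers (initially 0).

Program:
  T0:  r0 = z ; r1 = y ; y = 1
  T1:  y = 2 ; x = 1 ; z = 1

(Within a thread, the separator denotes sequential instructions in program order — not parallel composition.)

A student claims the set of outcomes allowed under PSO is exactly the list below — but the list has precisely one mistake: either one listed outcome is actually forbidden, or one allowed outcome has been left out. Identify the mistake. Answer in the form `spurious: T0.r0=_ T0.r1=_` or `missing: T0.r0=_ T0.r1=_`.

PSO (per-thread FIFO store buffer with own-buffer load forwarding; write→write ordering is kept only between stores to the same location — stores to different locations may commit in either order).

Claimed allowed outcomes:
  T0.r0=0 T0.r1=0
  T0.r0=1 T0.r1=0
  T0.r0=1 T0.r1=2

missing: T0.r0=0 T0.r1=2

outcome vector order: (T0.r0,T0.r1)
PSO: 4 outcomes — {(0,0) (0,2) (1,0) (1,2)}
PSO∖claimed = {(0,2)}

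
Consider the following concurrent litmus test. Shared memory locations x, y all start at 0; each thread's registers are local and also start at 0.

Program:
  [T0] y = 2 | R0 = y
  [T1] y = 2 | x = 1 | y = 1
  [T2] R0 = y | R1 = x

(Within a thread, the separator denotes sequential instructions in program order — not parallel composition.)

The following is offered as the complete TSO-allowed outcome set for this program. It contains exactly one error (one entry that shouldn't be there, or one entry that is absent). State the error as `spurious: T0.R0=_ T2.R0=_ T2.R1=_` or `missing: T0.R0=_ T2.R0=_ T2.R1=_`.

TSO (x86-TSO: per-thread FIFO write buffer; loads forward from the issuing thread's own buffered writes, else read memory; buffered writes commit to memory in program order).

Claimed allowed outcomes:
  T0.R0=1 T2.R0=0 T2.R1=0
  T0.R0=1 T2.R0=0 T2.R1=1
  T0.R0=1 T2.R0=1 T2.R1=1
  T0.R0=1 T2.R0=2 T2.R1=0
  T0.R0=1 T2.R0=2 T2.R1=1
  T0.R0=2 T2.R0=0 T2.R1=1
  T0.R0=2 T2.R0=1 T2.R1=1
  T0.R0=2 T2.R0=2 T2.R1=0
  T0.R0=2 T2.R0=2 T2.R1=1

missing: T0.R0=2 T2.R0=0 T2.R1=0

outcome vector order: (T0.R0,T2.R0,T2.R1)
[TSO] allowed = {1/0/0, 1/0/1, 1/1/1, 1/2/0, 1/2/1, 2/0/0, 2/0/1, 2/1/1, 2/2/0, 2/2/1}
TSO∖claimed = {2/0/0}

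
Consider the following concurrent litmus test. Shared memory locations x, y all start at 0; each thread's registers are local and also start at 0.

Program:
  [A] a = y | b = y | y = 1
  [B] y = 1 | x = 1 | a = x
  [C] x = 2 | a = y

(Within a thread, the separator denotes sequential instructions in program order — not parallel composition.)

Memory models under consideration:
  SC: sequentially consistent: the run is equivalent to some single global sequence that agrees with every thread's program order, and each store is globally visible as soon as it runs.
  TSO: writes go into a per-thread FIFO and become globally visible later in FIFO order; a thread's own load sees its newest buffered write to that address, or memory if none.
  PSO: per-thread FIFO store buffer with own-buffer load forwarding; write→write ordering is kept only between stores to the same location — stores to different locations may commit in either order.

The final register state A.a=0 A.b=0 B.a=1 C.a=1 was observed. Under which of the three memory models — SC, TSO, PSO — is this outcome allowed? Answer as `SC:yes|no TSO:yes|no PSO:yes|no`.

outcome vector order: (A.a,A.b,B.a,C.a)
SC: 9 outcomes — {0/0/1/0, 0/0/1/1, 0/0/2/1, 0/1/1/0, 0/1/1/1, 0/1/2/1, 1/1/1/0, 1/1/1/1, 1/1/2/1}
TSO: 12 outcomes — {0/0/1/0, 0/0/1/1, 0/0/2/0, 0/0/2/1, 0/1/1/0, 0/1/1/1, 0/1/2/0, 0/1/2/1, 1/1/1/0, 1/1/1/1, 1/1/2/0, 1/1/2/1}
PSO: 12 outcomes — {0/0/1/0, 0/0/1/1, 0/0/2/0, 0/0/2/1, 0/1/1/0, 0/1/1/1, 0/1/2/0, 0/1/2/1, 1/1/1/0, 1/1/1/1, 1/1/2/0, 1/1/2/1}
target 0/0/1/1 ∈ {SC,TSO,PSO}

SC:yes TSO:yes PSO:yes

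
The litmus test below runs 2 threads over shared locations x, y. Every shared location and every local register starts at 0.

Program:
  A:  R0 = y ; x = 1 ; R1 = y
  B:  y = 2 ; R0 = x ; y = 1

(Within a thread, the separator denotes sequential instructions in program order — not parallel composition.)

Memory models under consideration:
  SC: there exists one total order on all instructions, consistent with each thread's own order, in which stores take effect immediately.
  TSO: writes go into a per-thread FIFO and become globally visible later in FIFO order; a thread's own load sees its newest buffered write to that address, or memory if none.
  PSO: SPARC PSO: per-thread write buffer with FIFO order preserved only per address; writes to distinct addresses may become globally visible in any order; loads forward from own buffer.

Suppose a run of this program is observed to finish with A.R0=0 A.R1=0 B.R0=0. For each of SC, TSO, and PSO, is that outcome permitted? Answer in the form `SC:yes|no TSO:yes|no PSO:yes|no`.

SC:no TSO:yes PSO:yes

outcome vector order: (A.R0,A.R1,B.R0)
under SC → 001, 010, 011, 020, 021, 110, 210, 211, 220, 221
under TSO → 000, 001, 010, 011, 020, 021, 110, 210, 211, 220, 221
under PSO → 000, 001, 010, 011, 020, 021, 110, 210, 211, 220, 221
target 000 ∈ {TSO,PSO}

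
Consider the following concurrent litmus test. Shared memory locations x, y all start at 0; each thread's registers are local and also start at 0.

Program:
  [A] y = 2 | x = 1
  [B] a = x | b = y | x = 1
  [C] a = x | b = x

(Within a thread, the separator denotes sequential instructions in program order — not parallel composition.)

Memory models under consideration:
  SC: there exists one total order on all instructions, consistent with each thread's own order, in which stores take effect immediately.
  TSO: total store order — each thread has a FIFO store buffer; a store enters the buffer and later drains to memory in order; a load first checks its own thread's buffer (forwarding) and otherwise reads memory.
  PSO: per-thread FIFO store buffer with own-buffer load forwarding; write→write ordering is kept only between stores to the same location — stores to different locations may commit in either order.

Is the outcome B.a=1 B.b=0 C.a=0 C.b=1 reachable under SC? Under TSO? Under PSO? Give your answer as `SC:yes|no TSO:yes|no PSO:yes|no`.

SC:no TSO:no PSO:yes

outcome vector order: (B.a,B.b,C.a,C.b)
[SC] allowed = {(0,0,0,0); (0,0,0,1); (0,0,1,1); (0,2,0,0); (0,2,0,1); (0,2,1,1); (1,2,0,0); (1,2,0,1); (1,2,1,1)}
[TSO] allowed = {(0,0,0,0); (0,0,0,1); (0,0,1,1); (0,2,0,0); (0,2,0,1); (0,2,1,1); (1,2,0,0); (1,2,0,1); (1,2,1,1)}
[PSO] allowed = {(0,0,0,0); (0,0,0,1); (0,0,1,1); (0,2,0,0); (0,2,0,1); (0,2,1,1); (1,0,0,0); (1,0,0,1); (1,0,1,1); (1,2,0,0); (1,2,0,1); (1,2,1,1)}
target (1,0,0,1) ∈ {PSO}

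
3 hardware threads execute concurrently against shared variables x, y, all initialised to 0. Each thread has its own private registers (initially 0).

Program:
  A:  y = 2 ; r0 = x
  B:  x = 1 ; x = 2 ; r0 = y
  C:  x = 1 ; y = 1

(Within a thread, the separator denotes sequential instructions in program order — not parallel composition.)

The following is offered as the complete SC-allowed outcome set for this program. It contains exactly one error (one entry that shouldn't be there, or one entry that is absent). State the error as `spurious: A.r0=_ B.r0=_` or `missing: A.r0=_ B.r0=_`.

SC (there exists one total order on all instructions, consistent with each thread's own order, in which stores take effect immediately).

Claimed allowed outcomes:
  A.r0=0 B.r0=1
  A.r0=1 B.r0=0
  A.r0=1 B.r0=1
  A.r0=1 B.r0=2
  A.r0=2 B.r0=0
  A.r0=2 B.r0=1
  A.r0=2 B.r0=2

missing: A.r0=0 B.r0=2

outcome vector order: (A.r0,B.r0)
[SC] allowed = {0/1; 0/2; 1/0; 1/1; 1/2; 2/0; 2/1; 2/2}
SC∖claimed = {0/2}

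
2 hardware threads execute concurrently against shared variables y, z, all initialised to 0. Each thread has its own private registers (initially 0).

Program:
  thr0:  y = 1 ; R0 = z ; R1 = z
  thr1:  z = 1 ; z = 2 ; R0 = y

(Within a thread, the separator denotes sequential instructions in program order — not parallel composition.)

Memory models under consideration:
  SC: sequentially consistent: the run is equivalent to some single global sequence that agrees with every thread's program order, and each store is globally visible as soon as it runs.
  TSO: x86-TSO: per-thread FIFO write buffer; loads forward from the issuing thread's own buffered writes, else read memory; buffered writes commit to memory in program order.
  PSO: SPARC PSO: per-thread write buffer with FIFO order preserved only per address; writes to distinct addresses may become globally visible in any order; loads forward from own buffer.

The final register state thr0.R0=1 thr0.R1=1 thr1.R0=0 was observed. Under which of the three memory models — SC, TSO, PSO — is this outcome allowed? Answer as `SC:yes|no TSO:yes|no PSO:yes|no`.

outcome vector order: (thr0.R0,thr0.R1,thr1.R0)
SC: 7 outcomes — {0/0/1; 0/1/1; 0/2/1; 1/1/1; 1/2/1; 2/2/0; 2/2/1}
TSO: 12 outcomes — {0/0/0; 0/0/1; 0/1/0; 0/1/1; 0/2/0; 0/2/1; 1/1/0; 1/1/1; 1/2/0; 1/2/1; 2/2/0; 2/2/1}
PSO: 12 outcomes — {0/0/0; 0/0/1; 0/1/0; 0/1/1; 0/2/0; 0/2/1; 1/1/0; 1/1/1; 1/2/0; 1/2/1; 2/2/0; 2/2/1}
target 1/1/0 ∈ {TSO,PSO}

SC:no TSO:yes PSO:yes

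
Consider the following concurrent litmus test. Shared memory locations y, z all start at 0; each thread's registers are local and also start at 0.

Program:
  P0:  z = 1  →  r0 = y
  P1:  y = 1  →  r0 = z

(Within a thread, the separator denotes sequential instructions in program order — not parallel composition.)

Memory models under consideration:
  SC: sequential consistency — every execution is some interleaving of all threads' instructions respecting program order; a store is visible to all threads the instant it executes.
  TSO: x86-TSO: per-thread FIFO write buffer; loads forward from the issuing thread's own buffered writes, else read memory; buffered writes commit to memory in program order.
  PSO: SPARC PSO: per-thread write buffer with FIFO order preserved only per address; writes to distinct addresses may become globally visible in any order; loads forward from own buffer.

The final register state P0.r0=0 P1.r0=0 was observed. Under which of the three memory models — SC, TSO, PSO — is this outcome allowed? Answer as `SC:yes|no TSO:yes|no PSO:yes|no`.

SC:no TSO:yes PSO:yes

outcome vector order: (P0.r0,P1.r0)
SC: 3 outcomes — {0/1 1/0 1/1}
TSO: 4 outcomes — {0/0 0/1 1/0 1/1}
PSO: 4 outcomes — {0/0 0/1 1/0 1/1}
target 0/0 ∈ {TSO,PSO}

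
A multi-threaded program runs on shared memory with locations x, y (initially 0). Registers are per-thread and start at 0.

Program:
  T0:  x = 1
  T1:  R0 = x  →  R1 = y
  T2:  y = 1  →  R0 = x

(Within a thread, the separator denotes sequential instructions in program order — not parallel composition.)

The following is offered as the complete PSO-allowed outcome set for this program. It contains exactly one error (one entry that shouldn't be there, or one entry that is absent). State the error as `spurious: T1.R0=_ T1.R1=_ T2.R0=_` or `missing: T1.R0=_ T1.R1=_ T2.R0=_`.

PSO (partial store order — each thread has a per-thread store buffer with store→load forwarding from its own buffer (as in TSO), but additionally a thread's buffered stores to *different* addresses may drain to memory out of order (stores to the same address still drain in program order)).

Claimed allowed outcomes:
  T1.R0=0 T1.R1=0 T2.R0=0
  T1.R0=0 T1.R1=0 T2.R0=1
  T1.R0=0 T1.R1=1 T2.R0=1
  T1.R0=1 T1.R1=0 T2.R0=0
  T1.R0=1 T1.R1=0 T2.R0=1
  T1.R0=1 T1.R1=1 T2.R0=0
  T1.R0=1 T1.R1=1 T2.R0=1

outcome vector order: (T1.R0,T1.R1,T2.R0)
[PSO] allowed = {<0 0 0>; <0 0 1>; <0 1 0>; <0 1 1>; <1 0 0>; <1 0 1>; <1 1 0>; <1 1 1>}
PSO∖claimed = {<0 1 0>}

missing: T1.R0=0 T1.R1=1 T2.R0=0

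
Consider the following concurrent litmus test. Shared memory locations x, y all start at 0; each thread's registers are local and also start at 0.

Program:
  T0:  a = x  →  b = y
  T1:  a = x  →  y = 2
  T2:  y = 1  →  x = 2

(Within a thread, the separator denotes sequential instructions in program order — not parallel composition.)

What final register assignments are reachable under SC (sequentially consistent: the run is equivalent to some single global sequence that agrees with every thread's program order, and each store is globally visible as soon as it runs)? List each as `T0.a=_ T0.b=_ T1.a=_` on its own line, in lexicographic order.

T0.a=0 T0.b=0 T1.a=0
T0.a=0 T0.b=0 T1.a=2
T0.a=0 T0.b=1 T1.a=0
T0.a=0 T0.b=1 T1.a=2
T0.a=0 T0.b=2 T1.a=0
T0.a=0 T0.b=2 T1.a=2
T0.a=2 T0.b=1 T1.a=0
T0.a=2 T0.b=1 T1.a=2
T0.a=2 T0.b=2 T1.a=0
T0.a=2 T0.b=2 T1.a=2

outcome vector order: (T0.a,T0.b,T1.a)
|SC outcomes| = 10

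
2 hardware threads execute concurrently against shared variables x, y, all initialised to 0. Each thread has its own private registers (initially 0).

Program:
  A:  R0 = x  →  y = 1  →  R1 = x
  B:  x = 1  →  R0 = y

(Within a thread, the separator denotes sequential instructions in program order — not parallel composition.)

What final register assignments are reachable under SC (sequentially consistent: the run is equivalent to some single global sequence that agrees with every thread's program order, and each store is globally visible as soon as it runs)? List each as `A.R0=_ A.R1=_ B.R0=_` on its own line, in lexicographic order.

outcome vector order: (A.R0,A.R1,B.R0)
|SC outcomes| = 5

A.R0=0 A.R1=0 B.R0=1
A.R0=0 A.R1=1 B.R0=0
A.R0=0 A.R1=1 B.R0=1
A.R0=1 A.R1=1 B.R0=0
A.R0=1 A.R1=1 B.R0=1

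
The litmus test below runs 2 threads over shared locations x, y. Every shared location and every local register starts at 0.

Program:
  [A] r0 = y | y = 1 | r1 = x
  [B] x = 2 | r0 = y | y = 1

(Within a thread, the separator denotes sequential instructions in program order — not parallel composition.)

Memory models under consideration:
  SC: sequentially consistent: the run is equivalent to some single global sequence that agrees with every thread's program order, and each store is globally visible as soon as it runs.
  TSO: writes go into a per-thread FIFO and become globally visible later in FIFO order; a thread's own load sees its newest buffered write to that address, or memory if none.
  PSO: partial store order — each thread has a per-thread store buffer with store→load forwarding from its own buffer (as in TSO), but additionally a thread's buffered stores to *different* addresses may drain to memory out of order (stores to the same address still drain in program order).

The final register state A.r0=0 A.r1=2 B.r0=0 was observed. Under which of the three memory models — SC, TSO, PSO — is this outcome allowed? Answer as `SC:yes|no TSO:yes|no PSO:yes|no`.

outcome vector order: (A.r0,A.r1,B.r0)
SC: 4 outcomes — {001 020 021 120}
TSO: 5 outcomes — {000 001 020 021 120}
PSO: 6 outcomes — {000 001 020 021 100 120}
target 020 ∈ {SC,TSO,PSO}

SC:yes TSO:yes PSO:yes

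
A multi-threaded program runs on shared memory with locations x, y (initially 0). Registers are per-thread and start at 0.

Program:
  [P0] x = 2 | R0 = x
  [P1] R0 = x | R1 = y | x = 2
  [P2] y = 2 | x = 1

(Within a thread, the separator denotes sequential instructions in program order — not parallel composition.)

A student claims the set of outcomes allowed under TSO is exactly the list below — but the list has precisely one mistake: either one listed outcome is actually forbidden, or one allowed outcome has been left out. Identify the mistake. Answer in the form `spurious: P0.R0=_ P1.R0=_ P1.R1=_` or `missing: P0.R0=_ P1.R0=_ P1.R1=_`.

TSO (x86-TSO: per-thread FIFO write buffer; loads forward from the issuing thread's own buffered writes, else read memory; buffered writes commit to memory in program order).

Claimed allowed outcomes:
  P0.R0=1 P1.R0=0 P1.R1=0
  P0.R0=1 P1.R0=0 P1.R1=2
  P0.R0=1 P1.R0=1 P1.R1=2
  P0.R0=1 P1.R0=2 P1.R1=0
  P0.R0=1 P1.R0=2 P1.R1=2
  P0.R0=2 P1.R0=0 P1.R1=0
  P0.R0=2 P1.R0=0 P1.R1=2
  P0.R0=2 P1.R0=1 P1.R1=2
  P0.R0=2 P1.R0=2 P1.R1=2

outcome vector order: (P0.R0,P1.R0,P1.R1)
[TSO] allowed = {1/0/0; 1/0/2; 1/1/2; 1/2/0; 1/2/2; 2/0/0; 2/0/2; 2/1/2; 2/2/0; 2/2/2}
TSO∖claimed = {2/2/0}

missing: P0.R0=2 P1.R0=2 P1.R1=0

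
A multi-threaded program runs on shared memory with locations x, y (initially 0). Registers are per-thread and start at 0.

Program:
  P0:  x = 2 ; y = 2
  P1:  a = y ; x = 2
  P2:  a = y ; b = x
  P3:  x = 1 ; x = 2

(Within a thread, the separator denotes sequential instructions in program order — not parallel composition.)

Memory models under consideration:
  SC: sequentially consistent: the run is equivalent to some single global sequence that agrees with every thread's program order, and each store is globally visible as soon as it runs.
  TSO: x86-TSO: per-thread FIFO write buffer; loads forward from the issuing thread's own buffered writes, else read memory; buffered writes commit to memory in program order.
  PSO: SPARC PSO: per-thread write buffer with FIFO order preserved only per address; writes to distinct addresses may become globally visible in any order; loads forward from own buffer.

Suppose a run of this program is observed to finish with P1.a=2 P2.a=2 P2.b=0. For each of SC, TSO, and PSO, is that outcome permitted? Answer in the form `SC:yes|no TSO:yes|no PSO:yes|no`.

SC:no TSO:no PSO:yes

outcome vector order: (P1.a,P2.a,P2.b)
[SC] allowed = {<0 0 0>; <0 0 1>; <0 0 2>; <0 2 1>; <0 2 2>; <2 0 0>; <2 0 1>; <2 0 2>; <2 2 1>; <2 2 2>}
[TSO] allowed = {<0 0 0>; <0 0 1>; <0 0 2>; <0 2 1>; <0 2 2>; <2 0 0>; <2 0 1>; <2 0 2>; <2 2 1>; <2 2 2>}
[PSO] allowed = {<0 0 0>; <0 0 1>; <0 0 2>; <0 2 0>; <0 2 1>; <0 2 2>; <2 0 0>; <2 0 1>; <2 0 2>; <2 2 0>; <2 2 1>; <2 2 2>}
target <2 2 0> ∈ {PSO}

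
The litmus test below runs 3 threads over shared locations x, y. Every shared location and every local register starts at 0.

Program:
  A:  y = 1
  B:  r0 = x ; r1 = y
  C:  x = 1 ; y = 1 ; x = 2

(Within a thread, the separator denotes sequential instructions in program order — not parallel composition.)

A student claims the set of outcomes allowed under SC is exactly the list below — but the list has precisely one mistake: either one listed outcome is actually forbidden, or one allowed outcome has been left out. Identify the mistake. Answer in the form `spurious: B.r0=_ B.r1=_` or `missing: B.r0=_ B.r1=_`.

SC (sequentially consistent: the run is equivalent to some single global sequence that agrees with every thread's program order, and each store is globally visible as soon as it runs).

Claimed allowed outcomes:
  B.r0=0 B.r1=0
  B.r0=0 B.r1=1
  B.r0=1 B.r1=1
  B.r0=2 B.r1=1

missing: B.r0=1 B.r1=0

outcome vector order: (B.r0,B.r1)
under SC → 0/0, 0/1, 1/0, 1/1, 2/1
SC∖claimed = {1/0}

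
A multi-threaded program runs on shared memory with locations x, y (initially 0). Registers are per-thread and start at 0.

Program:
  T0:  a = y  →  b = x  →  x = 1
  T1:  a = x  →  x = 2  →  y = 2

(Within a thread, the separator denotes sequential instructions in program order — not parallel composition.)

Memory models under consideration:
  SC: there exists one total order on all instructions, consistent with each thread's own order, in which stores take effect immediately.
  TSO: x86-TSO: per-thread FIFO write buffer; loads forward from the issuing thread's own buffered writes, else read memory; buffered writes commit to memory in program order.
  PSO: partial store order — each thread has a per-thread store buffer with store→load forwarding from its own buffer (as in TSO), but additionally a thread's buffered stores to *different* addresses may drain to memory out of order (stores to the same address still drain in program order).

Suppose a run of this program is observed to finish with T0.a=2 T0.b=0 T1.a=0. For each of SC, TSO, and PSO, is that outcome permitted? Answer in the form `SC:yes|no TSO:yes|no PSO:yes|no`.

outcome vector order: (T0.a,T0.b,T1.a)
SC (4): 000; 001; 020; 220
TSO (4): 000; 001; 020; 220
PSO (5): 000; 001; 020; 200; 220
target 200 ∈ {PSO}

SC:no TSO:no PSO:yes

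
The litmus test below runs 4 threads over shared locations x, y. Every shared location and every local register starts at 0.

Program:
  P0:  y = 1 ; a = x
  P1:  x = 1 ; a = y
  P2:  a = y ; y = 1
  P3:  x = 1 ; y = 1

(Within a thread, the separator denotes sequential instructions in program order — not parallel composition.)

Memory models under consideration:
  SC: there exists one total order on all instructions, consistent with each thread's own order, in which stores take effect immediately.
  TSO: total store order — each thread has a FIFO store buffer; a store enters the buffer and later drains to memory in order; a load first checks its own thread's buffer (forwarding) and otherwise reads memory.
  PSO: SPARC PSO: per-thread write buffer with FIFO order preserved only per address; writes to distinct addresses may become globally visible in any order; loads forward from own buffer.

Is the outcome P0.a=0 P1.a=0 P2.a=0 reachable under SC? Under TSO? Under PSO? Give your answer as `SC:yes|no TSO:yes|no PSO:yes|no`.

outcome vector order: (P0.a,P1.a,P2.a)
SC: 6 outcomes — {0/1/0, 0/1/1, 1/0/0, 1/0/1, 1/1/0, 1/1/1}
TSO: 8 outcomes — {0/0/0, 0/0/1, 0/1/0, 0/1/1, 1/0/0, 1/0/1, 1/1/0, 1/1/1}
PSO: 8 outcomes — {0/0/0, 0/0/1, 0/1/0, 0/1/1, 1/0/0, 1/0/1, 1/1/0, 1/1/1}
target 0/0/0 ∈ {TSO,PSO}

SC:no TSO:yes PSO:yes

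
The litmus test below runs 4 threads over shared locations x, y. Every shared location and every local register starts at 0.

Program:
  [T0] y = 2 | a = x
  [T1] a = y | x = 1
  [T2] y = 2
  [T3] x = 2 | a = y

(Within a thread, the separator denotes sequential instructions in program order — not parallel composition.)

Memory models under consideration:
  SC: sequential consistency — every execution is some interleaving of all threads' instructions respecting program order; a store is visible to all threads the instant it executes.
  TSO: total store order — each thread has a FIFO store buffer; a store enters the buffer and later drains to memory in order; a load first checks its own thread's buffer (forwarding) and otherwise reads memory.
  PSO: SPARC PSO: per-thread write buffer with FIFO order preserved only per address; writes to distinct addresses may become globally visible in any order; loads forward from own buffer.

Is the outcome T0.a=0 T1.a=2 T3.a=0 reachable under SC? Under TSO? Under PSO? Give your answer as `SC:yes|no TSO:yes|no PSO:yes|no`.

SC:no TSO:yes PSO:yes

outcome vector order: (T0.a,T1.a,T3.a)
SC (10): 0/0/2; 0/2/2; 1/0/0; 1/0/2; 1/2/0; 1/2/2; 2/0/0; 2/0/2; 2/2/0; 2/2/2
TSO (12): 0/0/0; 0/0/2; 0/2/0; 0/2/2; 1/0/0; 1/0/2; 1/2/0; 1/2/2; 2/0/0; 2/0/2; 2/2/0; 2/2/2
PSO (12): 0/0/0; 0/0/2; 0/2/0; 0/2/2; 1/0/0; 1/0/2; 1/2/0; 1/2/2; 2/0/0; 2/0/2; 2/2/0; 2/2/2
target 0/2/0 ∈ {TSO,PSO}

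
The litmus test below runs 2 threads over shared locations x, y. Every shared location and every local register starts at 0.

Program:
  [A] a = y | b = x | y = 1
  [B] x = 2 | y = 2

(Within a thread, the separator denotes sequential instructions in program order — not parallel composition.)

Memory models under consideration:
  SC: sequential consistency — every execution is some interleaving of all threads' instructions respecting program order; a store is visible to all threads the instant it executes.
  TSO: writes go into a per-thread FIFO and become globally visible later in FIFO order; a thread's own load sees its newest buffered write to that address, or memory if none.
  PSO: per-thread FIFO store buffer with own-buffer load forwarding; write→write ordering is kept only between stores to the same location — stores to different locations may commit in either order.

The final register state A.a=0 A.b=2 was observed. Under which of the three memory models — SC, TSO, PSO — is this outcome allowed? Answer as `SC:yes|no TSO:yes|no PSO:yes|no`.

SC:yes TSO:yes PSO:yes

outcome vector order: (A.a,A.b)
SC (3): <0 0>, <0 2>, <2 2>
TSO (3): <0 0>, <0 2>, <2 2>
PSO (4): <0 0>, <0 2>, <2 0>, <2 2>
target <0 2> ∈ {SC,TSO,PSO}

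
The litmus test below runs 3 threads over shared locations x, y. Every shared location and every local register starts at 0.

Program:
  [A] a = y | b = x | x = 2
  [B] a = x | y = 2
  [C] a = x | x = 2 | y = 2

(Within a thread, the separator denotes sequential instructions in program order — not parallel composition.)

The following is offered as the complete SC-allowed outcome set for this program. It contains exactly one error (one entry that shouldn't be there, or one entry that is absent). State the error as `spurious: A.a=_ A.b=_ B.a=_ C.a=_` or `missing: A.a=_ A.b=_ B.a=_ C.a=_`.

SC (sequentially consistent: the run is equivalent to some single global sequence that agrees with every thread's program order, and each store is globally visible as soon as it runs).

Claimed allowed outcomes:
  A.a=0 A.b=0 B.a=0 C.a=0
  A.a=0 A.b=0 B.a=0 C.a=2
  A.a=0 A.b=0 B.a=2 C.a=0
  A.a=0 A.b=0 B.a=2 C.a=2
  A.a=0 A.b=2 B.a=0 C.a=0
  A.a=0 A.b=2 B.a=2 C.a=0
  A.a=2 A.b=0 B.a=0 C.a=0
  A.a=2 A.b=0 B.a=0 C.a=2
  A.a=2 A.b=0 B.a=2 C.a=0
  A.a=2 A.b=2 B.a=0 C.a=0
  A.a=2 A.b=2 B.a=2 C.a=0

spurious: A.a=2 A.b=0 B.a=2 C.a=0

outcome vector order: (A.a,A.b,B.a,C.a)
SC (10): <0 0 0 0>; <0 0 0 2>; <0 0 2 0>; <0 0 2 2>; <0 2 0 0>; <0 2 2 0>; <2 0 0 0>; <2 0 0 2>; <2 2 0 0>; <2 2 2 0>
claimed∖SC = {<2 0 2 0>}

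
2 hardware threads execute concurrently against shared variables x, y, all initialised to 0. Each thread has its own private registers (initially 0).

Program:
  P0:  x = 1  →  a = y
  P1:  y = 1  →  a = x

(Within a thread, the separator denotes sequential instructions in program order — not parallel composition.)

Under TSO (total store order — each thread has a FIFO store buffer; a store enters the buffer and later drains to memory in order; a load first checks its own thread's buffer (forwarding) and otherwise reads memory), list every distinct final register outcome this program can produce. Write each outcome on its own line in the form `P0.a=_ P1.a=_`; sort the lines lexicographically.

P0.a=0 P1.a=0
P0.a=0 P1.a=1
P0.a=1 P1.a=0
P0.a=1 P1.a=1

outcome vector order: (P0.a,P1.a)
|TSO outcomes| = 4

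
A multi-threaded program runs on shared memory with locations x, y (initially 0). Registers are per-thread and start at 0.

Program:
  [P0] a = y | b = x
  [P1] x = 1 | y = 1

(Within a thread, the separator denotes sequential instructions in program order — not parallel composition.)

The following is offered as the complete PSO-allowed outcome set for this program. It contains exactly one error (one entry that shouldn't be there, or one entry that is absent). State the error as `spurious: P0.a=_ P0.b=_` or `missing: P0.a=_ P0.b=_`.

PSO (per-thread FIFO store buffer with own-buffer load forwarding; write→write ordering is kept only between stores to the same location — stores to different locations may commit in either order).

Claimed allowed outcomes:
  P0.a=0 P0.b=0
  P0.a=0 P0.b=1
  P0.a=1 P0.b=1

outcome vector order: (P0.a,P0.b)
PSO (4): <0 0>, <0 1>, <1 0>, <1 1>
PSO∖claimed = {<1 0>}

missing: P0.a=1 P0.b=0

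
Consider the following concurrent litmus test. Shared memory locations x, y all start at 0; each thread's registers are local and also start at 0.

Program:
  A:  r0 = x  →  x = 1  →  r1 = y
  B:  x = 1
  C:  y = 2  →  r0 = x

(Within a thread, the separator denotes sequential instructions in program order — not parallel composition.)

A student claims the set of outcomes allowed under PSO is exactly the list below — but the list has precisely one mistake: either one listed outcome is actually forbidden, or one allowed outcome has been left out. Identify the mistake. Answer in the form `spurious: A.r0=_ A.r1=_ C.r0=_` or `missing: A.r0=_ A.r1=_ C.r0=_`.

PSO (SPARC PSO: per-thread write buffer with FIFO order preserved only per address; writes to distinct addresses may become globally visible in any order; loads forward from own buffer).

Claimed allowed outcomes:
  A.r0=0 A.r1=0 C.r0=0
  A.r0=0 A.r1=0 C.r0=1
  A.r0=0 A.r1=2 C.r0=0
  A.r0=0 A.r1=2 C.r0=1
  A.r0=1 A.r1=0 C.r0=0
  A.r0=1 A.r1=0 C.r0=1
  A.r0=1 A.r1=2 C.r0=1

missing: A.r0=1 A.r1=2 C.r0=0

outcome vector order: (A.r0,A.r1,C.r0)
[PSO] allowed = {(0,0,0) (0,0,1) (0,2,0) (0,2,1) (1,0,0) (1,0,1) (1,2,0) (1,2,1)}
PSO∖claimed = {(1,2,0)}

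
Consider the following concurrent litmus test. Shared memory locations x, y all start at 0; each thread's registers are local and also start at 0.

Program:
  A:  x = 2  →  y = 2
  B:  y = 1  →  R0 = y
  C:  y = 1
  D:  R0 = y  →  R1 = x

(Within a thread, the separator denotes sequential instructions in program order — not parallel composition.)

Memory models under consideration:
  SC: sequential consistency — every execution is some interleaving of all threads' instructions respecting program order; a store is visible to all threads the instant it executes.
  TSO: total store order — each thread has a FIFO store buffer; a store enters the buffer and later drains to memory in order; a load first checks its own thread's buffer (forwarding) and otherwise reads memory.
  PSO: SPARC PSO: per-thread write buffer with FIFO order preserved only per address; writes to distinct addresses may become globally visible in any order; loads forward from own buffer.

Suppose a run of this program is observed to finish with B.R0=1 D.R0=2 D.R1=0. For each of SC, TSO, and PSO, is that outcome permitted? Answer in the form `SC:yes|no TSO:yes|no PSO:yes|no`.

SC:no TSO:no PSO:yes

outcome vector order: (B.R0,D.R0,D.R1)
SC (10): 1/0/0 1/0/2 1/1/0 1/1/2 1/2/2 2/0/0 2/0/2 2/1/0 2/1/2 2/2/2
TSO (10): 1/0/0 1/0/2 1/1/0 1/1/2 1/2/2 2/0/0 2/0/2 2/1/0 2/1/2 2/2/2
PSO (12): 1/0/0 1/0/2 1/1/0 1/1/2 1/2/0 1/2/2 2/0/0 2/0/2 2/1/0 2/1/2 2/2/0 2/2/2
target 1/2/0 ∈ {PSO}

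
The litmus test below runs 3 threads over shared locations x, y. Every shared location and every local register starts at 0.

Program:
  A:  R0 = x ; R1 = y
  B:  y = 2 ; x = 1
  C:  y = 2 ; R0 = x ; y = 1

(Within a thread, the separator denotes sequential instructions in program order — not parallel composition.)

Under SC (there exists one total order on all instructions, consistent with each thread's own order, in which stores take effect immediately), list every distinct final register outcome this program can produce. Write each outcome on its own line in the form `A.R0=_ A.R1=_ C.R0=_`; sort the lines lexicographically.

A.R0=0 A.R1=0 C.R0=0
A.R0=0 A.R1=0 C.R0=1
A.R0=0 A.R1=1 C.R0=0
A.R0=0 A.R1=1 C.R0=1
A.R0=0 A.R1=2 C.R0=0
A.R0=0 A.R1=2 C.R0=1
A.R0=1 A.R1=1 C.R0=0
A.R0=1 A.R1=1 C.R0=1
A.R0=1 A.R1=2 C.R0=0
A.R0=1 A.R1=2 C.R0=1

outcome vector order: (A.R0,A.R1,C.R0)
|SC outcomes| = 10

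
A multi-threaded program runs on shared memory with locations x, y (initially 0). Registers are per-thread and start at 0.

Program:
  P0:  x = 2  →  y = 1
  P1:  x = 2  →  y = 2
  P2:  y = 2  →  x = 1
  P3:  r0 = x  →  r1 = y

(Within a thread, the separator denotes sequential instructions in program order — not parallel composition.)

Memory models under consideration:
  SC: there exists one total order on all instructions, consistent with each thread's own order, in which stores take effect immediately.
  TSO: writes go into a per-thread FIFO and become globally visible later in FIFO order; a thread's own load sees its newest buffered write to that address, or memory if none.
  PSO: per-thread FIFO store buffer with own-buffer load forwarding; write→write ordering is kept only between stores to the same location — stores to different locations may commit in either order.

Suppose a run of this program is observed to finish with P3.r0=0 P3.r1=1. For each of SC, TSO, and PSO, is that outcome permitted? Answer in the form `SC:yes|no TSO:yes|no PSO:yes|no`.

SC:yes TSO:yes PSO:yes

outcome vector order: (P3.r0,P3.r1)
SC (8): (0,0), (0,1), (0,2), (1,1), (1,2), (2,0), (2,1), (2,2)
TSO (8): (0,0), (0,1), (0,2), (1,1), (1,2), (2,0), (2,1), (2,2)
PSO (9): (0,0), (0,1), (0,2), (1,0), (1,1), (1,2), (2,0), (2,1), (2,2)
target (0,1) ∈ {SC,TSO,PSO}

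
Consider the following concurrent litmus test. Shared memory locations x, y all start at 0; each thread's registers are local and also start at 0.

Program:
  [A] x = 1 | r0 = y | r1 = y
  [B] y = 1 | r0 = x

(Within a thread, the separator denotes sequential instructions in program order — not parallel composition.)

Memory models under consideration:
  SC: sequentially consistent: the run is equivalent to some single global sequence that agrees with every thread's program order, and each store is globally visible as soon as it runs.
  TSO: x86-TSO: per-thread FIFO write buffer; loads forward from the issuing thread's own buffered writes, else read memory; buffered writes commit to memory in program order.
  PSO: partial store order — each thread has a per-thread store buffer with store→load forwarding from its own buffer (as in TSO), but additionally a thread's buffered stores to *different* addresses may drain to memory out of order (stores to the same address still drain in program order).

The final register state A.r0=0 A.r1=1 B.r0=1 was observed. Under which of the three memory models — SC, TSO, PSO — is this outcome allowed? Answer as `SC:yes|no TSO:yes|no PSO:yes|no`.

outcome vector order: (A.r0,A.r1,B.r0)
SC (4): 0/0/1; 0/1/1; 1/1/0; 1/1/1
TSO (6): 0/0/0; 0/0/1; 0/1/0; 0/1/1; 1/1/0; 1/1/1
PSO (6): 0/0/0; 0/0/1; 0/1/0; 0/1/1; 1/1/0; 1/1/1
target 0/1/1 ∈ {SC,TSO,PSO}

SC:yes TSO:yes PSO:yes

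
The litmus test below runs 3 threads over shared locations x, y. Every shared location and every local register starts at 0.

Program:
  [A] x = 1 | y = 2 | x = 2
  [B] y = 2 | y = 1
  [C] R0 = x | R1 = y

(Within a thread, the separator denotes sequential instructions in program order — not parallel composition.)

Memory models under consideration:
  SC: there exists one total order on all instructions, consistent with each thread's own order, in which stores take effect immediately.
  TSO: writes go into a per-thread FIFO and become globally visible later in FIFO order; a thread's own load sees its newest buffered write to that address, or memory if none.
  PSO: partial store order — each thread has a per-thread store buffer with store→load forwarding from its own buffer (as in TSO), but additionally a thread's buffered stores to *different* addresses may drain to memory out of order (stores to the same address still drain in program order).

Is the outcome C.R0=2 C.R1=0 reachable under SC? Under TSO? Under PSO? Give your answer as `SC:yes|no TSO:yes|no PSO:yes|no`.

SC:no TSO:no PSO:yes

outcome vector order: (C.R0,C.R1)
SC: 8 outcomes — {0/0 0/1 0/2 1/0 1/1 1/2 2/1 2/2}
TSO: 8 outcomes — {0/0 0/1 0/2 1/0 1/1 1/2 2/1 2/2}
PSO: 9 outcomes — {0/0 0/1 0/2 1/0 1/1 1/2 2/0 2/1 2/2}
target 2/0 ∈ {PSO}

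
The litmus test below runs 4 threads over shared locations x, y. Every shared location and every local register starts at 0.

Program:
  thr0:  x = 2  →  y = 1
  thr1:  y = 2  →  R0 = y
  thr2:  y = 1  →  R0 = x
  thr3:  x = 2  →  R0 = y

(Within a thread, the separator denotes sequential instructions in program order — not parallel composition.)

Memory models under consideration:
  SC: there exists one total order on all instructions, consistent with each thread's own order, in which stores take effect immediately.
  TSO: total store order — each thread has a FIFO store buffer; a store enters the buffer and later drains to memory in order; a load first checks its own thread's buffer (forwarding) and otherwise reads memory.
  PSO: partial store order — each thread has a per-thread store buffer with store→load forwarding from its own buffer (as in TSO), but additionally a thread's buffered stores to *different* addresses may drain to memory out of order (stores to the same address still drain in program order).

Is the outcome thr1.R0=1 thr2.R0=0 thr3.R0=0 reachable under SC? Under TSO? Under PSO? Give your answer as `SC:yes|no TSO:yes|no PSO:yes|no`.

SC:no TSO:yes PSO:yes

outcome vector order: (thr1.R0,thr2.R0,thr3.R0)
SC: 10 outcomes — {<1 0 1>, <1 0 2>, <1 2 0>, <1 2 1>, <1 2 2>, <2 0 1>, <2 0 2>, <2 2 0>, <2 2 1>, <2 2 2>}
TSO: 12 outcomes — {<1 0 0>, <1 0 1>, <1 0 2>, <1 2 0>, <1 2 1>, <1 2 2>, <2 0 0>, <2 0 1>, <2 0 2>, <2 2 0>, <2 2 1>, <2 2 2>}
PSO: 12 outcomes — {<1 0 0>, <1 0 1>, <1 0 2>, <1 2 0>, <1 2 1>, <1 2 2>, <2 0 0>, <2 0 1>, <2 0 2>, <2 2 0>, <2 2 1>, <2 2 2>}
target <1 0 0> ∈ {TSO,PSO}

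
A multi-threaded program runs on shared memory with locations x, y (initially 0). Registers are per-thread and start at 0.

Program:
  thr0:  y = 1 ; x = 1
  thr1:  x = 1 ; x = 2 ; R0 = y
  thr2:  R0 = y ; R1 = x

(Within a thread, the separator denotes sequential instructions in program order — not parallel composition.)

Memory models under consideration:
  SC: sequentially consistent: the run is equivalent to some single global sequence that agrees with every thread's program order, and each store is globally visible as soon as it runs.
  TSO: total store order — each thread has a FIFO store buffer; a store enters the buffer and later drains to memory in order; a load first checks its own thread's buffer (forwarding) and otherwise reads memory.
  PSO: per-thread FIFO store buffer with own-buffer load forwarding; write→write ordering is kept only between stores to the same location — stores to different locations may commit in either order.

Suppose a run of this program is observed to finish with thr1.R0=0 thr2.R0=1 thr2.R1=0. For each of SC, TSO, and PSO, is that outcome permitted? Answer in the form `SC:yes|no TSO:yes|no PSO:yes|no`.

outcome vector order: (thr1.R0,thr2.R0,thr2.R1)
under SC → (0,0,0), (0,0,1), (0,0,2), (0,1,1), (0,1,2), (1,0,0), (1,0,1), (1,0,2), (1,1,0), (1,1,1), (1,1,2)
under TSO → (0,0,0), (0,0,1), (0,0,2), (0,1,0), (0,1,1), (0,1,2), (1,0,0), (1,0,1), (1,0,2), (1,1,0), (1,1,1), (1,1,2)
under PSO → (0,0,0), (0,0,1), (0,0,2), (0,1,0), (0,1,1), (0,1,2), (1,0,0), (1,0,1), (1,0,2), (1,1,0), (1,1,1), (1,1,2)
target (0,1,0) ∈ {TSO,PSO}

SC:no TSO:yes PSO:yes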